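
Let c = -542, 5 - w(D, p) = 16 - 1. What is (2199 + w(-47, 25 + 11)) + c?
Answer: 1647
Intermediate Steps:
w(D, p) = -10 (w(D, p) = 5 - (16 - 1) = 5 - 1*15 = 5 - 15 = -10)
(2199 + w(-47, 25 + 11)) + c = (2199 - 10) - 542 = 2189 - 542 = 1647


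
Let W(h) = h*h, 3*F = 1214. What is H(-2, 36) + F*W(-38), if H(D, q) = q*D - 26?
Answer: 1752722/3 ≈ 5.8424e+5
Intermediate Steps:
F = 1214/3 (F = (⅓)*1214 = 1214/3 ≈ 404.67)
W(h) = h²
H(D, q) = -26 + D*q (H(D, q) = D*q - 26 = -26 + D*q)
H(-2, 36) + F*W(-38) = (-26 - 2*36) + (1214/3)*(-38)² = (-26 - 72) + (1214/3)*1444 = -98 + 1753016/3 = 1752722/3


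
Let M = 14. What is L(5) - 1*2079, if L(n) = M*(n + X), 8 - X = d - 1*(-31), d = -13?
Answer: -2149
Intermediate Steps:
X = -10 (X = 8 - (-13 - 1*(-31)) = 8 - (-13 + 31) = 8 - 1*18 = 8 - 18 = -10)
L(n) = -140 + 14*n (L(n) = 14*(n - 10) = 14*(-10 + n) = -140 + 14*n)
L(5) - 1*2079 = (-140 + 14*5) - 1*2079 = (-140 + 70) - 2079 = -70 - 2079 = -2149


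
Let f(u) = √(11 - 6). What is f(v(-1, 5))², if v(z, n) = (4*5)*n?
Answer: 5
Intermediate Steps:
v(z, n) = 20*n
f(u) = √5
f(v(-1, 5))² = (√5)² = 5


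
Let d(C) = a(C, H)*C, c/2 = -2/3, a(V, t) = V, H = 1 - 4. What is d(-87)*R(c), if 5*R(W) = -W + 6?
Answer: 55506/5 ≈ 11101.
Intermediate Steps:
H = -3
c = -4/3 (c = 2*(-2/3) = 2*(-2*⅓) = 2*(-⅔) = -4/3 ≈ -1.3333)
d(C) = C² (d(C) = C*C = C²)
R(W) = 6/5 - W/5 (R(W) = (-W + 6)/5 = (6 - W)/5 = 6/5 - W/5)
d(-87)*R(c) = (-87)²*(6/5 - ⅕*(-4/3)) = 7569*(6/5 + 4/15) = 7569*(22/15) = 55506/5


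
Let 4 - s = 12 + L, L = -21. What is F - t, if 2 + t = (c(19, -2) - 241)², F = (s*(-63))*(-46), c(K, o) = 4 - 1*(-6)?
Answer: -15685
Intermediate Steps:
c(K, o) = 10 (c(K, o) = 4 + 6 = 10)
s = 13 (s = 4 - (12 - 21) = 4 - 1*(-9) = 4 + 9 = 13)
F = 37674 (F = (13*(-63))*(-46) = -819*(-46) = 37674)
t = 53359 (t = -2 + (10 - 241)² = -2 + (-231)² = -2 + 53361 = 53359)
F - t = 37674 - 1*53359 = 37674 - 53359 = -15685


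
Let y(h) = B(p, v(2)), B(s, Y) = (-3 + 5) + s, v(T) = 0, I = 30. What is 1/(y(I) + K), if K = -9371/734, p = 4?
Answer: -734/4967 ≈ -0.14778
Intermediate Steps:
B(s, Y) = 2 + s
y(h) = 6 (y(h) = 2 + 4 = 6)
K = -9371/734 (K = -9371*1/734 = -9371/734 ≈ -12.767)
1/(y(I) + K) = 1/(6 - 9371/734) = 1/(-4967/734) = -734/4967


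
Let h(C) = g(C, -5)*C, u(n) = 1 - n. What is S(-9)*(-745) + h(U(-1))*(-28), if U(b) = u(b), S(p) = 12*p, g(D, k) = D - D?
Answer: 80460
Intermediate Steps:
g(D, k) = 0
U(b) = 1 - b
h(C) = 0 (h(C) = 0*C = 0)
S(-9)*(-745) + h(U(-1))*(-28) = (12*(-9))*(-745) + 0*(-28) = -108*(-745) + 0 = 80460 + 0 = 80460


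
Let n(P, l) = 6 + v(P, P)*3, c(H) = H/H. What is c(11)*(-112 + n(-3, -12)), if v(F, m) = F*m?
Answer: -79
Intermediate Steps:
c(H) = 1
n(P, l) = 6 + 3*P² (n(P, l) = 6 + (P*P)*3 = 6 + P²*3 = 6 + 3*P²)
c(11)*(-112 + n(-3, -12)) = 1*(-112 + (6 + 3*(-3)²)) = 1*(-112 + (6 + 3*9)) = 1*(-112 + (6 + 27)) = 1*(-112 + 33) = 1*(-79) = -79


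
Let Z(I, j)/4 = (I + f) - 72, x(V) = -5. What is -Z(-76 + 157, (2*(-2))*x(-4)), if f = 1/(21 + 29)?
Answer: -902/25 ≈ -36.080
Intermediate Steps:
f = 1/50 ≈ 0.020000
Z(I, j) = -7198/25 + 4*I (Z(I, j) = 4*((I + 1/50) - 72) = 4*((1/50 + I) - 72) = 4*(-3599/50 + I) = -7198/25 + 4*I)
-Z(-76 + 157, (2*(-2))*x(-4)) = -(-7198/25 + 4*(-76 + 157)) = -(-7198/25 + 4*81) = -(-7198/25 + 324) = -1*902/25 = -902/25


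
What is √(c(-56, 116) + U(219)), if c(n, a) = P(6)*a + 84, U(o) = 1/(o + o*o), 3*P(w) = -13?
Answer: I*√242964019155/24090 ≈ 20.461*I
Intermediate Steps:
P(w) = -13/3 (P(w) = (⅓)*(-13) = -13/3)
U(o) = 1/(o + o²)
c(n, a) = 84 - 13*a/3 (c(n, a) = -13*a/3 + 84 = 84 - 13*a/3)
√(c(-56, 116) + U(219)) = √((84 - 13/3*116) + 1/(219*(1 + 219))) = √((84 - 1508/3) + (1/219)/220) = √(-1256/3 + (1/219)*(1/220)) = √(-1256/3 + 1/48180) = √(-20171359/48180) = I*√242964019155/24090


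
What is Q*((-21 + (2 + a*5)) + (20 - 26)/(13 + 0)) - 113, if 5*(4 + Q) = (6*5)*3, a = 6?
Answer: 449/13 ≈ 34.538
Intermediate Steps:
Q = 14 (Q = -4 + ((6*5)*3)/5 = -4 + (30*3)/5 = -4 + (⅕)*90 = -4 + 18 = 14)
Q*((-21 + (2 + a*5)) + (20 - 26)/(13 + 0)) - 113 = 14*((-21 + (2 + 6*5)) + (20 - 26)/(13 + 0)) - 113 = 14*((-21 + (2 + 30)) - 6/13) - 113 = 14*((-21 + 32) - 6*1/13) - 113 = 14*(11 - 6/13) - 113 = 14*(137/13) - 113 = 1918/13 - 113 = 449/13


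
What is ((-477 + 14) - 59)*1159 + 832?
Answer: -604166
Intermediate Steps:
((-477 + 14) - 59)*1159 + 832 = (-463 - 59)*1159 + 832 = -522*1159 + 832 = -604998 + 832 = -604166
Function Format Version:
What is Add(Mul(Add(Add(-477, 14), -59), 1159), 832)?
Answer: -604166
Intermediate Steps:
Add(Mul(Add(Add(-477, 14), -59), 1159), 832) = Add(Mul(Add(-463, -59), 1159), 832) = Add(Mul(-522, 1159), 832) = Add(-604998, 832) = -604166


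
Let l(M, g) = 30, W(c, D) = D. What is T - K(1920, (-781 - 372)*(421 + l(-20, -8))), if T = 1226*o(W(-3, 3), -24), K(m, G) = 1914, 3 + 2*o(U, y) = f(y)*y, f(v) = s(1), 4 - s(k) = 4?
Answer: -3753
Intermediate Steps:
s(k) = 0 (s(k) = 4 - 1*4 = 4 - 4 = 0)
f(v) = 0
o(U, y) = -3/2 (o(U, y) = -3/2 + (0*y)/2 = -3/2 + (½)*0 = -3/2 + 0 = -3/2)
T = -1839 (T = 1226*(-3/2) = -1839)
T - K(1920, (-781 - 372)*(421 + l(-20, -8))) = -1839 - 1*1914 = -1839 - 1914 = -3753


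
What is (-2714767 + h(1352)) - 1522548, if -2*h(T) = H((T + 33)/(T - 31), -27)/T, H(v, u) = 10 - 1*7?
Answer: -11457699763/2704 ≈ -4.2373e+6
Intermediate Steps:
H(v, u) = 3 (H(v, u) = 10 - 7 = 3)
h(T) = -3/(2*T)
(-2714767 + h(1352)) - 1522548 = (-2714767 - 3/2/1352) - 1522548 = (-2714767 - 3/2*1/1352) - 1522548 = (-2714767 - 3/2704) - 1522548 = -7340729971/2704 - 1522548 = -11457699763/2704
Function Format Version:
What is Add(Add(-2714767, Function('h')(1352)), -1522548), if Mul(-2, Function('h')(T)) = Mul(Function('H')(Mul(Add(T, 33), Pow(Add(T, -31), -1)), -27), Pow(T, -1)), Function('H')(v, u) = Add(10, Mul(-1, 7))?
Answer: Rational(-11457699763, 2704) ≈ -4.2373e+6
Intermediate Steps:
Function('H')(v, u) = 3 (Function('H')(v, u) = Add(10, -7) = 3)
Function('h')(T) = Mul(Rational(-3, 2), Pow(T, -1)) (Function('h')(T) = Mul(Rational(-1, 2), Mul(3, Pow(T, -1))) = Mul(Rational(-3, 2), Pow(T, -1)))
Add(Add(-2714767, Function('h')(1352)), -1522548) = Add(Add(-2714767, Mul(Rational(-3, 2), Pow(1352, -1))), -1522548) = Add(Add(-2714767, Mul(Rational(-3, 2), Rational(1, 1352))), -1522548) = Add(Add(-2714767, Rational(-3, 2704)), -1522548) = Add(Rational(-7340729971, 2704), -1522548) = Rational(-11457699763, 2704)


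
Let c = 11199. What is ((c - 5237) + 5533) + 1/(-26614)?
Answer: 305927929/26614 ≈ 11495.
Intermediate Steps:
((c - 5237) + 5533) + 1/(-26614) = ((11199 - 5237) + 5533) + 1/(-26614) = (5962 + 5533) - 1/26614 = 11495 - 1/26614 = 305927929/26614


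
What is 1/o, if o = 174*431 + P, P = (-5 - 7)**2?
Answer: 1/75138 ≈ 1.3309e-5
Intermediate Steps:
P = 144 (P = (-12)**2 = 144)
o = 75138 (o = 174*431 + 144 = 74994 + 144 = 75138)
1/o = 1/75138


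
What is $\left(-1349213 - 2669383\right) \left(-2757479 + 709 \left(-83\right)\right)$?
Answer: $11317676398296$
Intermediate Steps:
$\left(-1349213 - 2669383\right) \left(-2757479 + 709 \left(-83\right)\right) = - 4018596 \left(-2757479 - 58847\right) = \left(-4018596\right) \left(-2816326\right) = 11317676398296$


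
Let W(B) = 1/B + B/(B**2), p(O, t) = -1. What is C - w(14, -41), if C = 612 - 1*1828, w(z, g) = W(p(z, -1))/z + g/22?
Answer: -186955/154 ≈ -1214.0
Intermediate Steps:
W(B) = 2/B (W(B) = 1/B + B/B**2 = 1/B + 1/B = 2/B)
w(z, g) = -2/z + g/22 (w(z, g) = (2/(-1))/z + g/22 = (2*(-1))/z + g*(1/22) = -2/z + g/22)
C = -1216 (C = 612 - 1828 = -1216)
C - w(14, -41) = -1216 - (-2/14 + (1/22)*(-41)) = -1216 - (-2*1/14 - 41/22) = -1216 - (-1/7 - 41/22) = -1216 - 1*(-309/154) = -1216 + 309/154 = -186955/154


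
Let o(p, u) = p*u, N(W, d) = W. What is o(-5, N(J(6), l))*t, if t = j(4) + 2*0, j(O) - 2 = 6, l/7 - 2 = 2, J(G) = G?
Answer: -240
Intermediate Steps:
l = 28 (l = 14 + 7*2 = 14 + 14 = 28)
j(O) = 8 (j(O) = 2 + 6 = 8)
t = 8 (t = 8 + 2*0 = 8 + 0 = 8)
o(-5, N(J(6), l))*t = -5*6*8 = -30*8 = -240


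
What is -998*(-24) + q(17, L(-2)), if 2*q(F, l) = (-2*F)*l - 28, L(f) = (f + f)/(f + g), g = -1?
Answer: 71746/3 ≈ 23915.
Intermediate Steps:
L(f) = 2*f/(-1 + f) (L(f) = (f + f)/(f - 1) = (2*f)/(-1 + f) = 2*f/(-1 + f))
q(F, l) = -14 - F*l (q(F, l) = ((-2*F)*l - 28)/2 = (-2*F*l - 28)/2 = (-28 - 2*F*l)/2 = -14 - F*l)
-998*(-24) + q(17, L(-2)) = -998*(-24) + (-14 - 1*17*2*(-2)/(-1 - 2)) = 23952 + (-14 - 1*17*2*(-2)/(-3)) = 23952 + (-14 - 1*17*2*(-2)*(-⅓)) = 23952 + (-14 - 1*17*4/3) = 23952 + (-14 - 68/3) = 23952 - 110/3 = 71746/3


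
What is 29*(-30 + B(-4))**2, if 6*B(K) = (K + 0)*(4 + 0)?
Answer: 278516/9 ≈ 30946.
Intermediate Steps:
B(K) = 2*K/3 (B(K) = ((K + 0)*(4 + 0))/6 = (K*4)/6 = (4*K)/6 = 2*K/3)
29*(-30 + B(-4))**2 = 29*(-30 + (2/3)*(-4))**2 = 29*(-30 - 8/3)**2 = 29*(-98/3)**2 = 29*(9604/9) = 278516/9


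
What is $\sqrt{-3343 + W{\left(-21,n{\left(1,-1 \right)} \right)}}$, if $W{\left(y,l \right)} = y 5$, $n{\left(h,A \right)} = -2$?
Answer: $2 i \sqrt{862} \approx 58.72 i$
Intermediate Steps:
$W{\left(y,l \right)} = 5 y$
$\sqrt{-3343 + W{\left(-21,n{\left(1,-1 \right)} \right)}} = \sqrt{-3343 + 5 \left(-21\right)} = \sqrt{-3343 - 105} = \sqrt{-3448} = 2 i \sqrt{862}$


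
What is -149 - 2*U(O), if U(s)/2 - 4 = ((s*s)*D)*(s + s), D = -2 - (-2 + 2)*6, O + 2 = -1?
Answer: -597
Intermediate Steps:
O = -3 (O = -2 - 1 = -3)
D = -2 (D = -2 - 0*6 = -2 - 1*0 = -2 + 0 = -2)
U(s) = 8 - 8*s**3 (U(s) = 8 + 2*(((s*s)*(-2))*(s + s)) = 8 + 2*((s**2*(-2))*(2*s)) = 8 + 2*((-2*s**2)*(2*s)) = 8 + 2*(-4*s**3) = 8 - 8*s**3)
-149 - 2*U(O) = -149 - 2*(8 - 8*(-3)**3) = -149 - 2*(8 - 8*(-27)) = -149 - 2*(8 + 216) = -149 - 2*224 = -149 - 448 = -597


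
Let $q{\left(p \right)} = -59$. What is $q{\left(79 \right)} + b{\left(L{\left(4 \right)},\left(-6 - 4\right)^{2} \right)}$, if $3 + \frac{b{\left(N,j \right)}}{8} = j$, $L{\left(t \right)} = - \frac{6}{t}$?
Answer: $717$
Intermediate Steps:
$b{\left(N,j \right)} = -24 + 8 j$
$q{\left(79 \right)} + b{\left(L{\left(4 \right)},\left(-6 - 4\right)^{2} \right)} = -59 - \left(24 - 8 \left(-6 - 4\right)^{2}\right) = -59 - \left(24 - 8 \left(-10\right)^{2}\right) = -59 + \left(-24 + 8 \cdot 100\right) = -59 + \left(-24 + 800\right) = -59 + 776 = 717$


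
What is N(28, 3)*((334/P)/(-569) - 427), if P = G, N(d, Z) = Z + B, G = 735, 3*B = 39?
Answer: -2857250224/418215 ≈ -6832.0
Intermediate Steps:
B = 13 (B = (⅓)*39 = 13)
N(d, Z) = 13 + Z (N(d, Z) = Z + 13 = 13 + Z)
P = 735
N(28, 3)*((334/P)/(-569) - 427) = (13 + 3)*((334/735)/(-569) - 427) = 16*((334*(1/735))*(-1/569) - 427) = 16*((334/735)*(-1/569) - 427) = 16*(-334/418215 - 427) = 16*(-178578139/418215) = -2857250224/418215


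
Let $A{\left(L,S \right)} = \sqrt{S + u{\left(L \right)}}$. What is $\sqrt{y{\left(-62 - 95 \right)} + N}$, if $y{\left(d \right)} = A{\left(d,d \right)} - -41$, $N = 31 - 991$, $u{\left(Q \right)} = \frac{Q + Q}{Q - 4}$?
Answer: $\frac{\sqrt{-23821399 + 161 i \sqrt{4019043}}}{161} \approx 0.20537 + 30.316 i$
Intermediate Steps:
$u{\left(Q \right)} = \frac{2 Q}{-4 + Q}$
$A{\left(L,S \right)} = \sqrt{S + \frac{2 L}{-4 + L}}$
$N = -960$ ($N = 31 - 991 = -960$)
$y{\left(d \right)} = 41 + \sqrt{\frac{2 d + d \left(-4 + d\right)}{-4 + d}}$ ($y{\left(d \right)} = \sqrt{\frac{2 d + d \left(-4 + d\right)}{-4 + d}} - -41 = \sqrt{\frac{2 d + d \left(-4 + d\right)}{-4 + d}} + 41 = 41 + \sqrt{\frac{2 d + d \left(-4 + d\right)}{-4 + d}}$)
$\sqrt{y{\left(-62 - 95 \right)} + N} = \sqrt{\left(41 + \sqrt{\frac{\left(-62 - 95\right) \left(-2 - 157\right)}{-4 - 157}}\right) - 960} = \sqrt{\left(41 + \sqrt{- \frac{157 \left(-2 - 157\right)}{-4 - 157}}\right) - 960} = \sqrt{\left(41 + \sqrt{\left(-157\right) \frac{1}{-161} \left(-159\right)}\right) - 960} = \sqrt{\left(41 + \sqrt{\left(-157\right) \left(- \frac{1}{161}\right) \left(-159\right)}\right) - 960} = \sqrt{\left(41 + \sqrt{- \frac{24963}{161}}\right) - 960} = \sqrt{\left(41 + \frac{i \sqrt{4019043}}{161}\right) - 960} = \sqrt{-919 + \frac{i \sqrt{4019043}}{161}}$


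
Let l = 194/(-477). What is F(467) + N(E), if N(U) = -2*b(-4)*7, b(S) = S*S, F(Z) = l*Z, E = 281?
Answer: -197446/477 ≈ -413.93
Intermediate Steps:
l = -194/477 (l = 194*(-1/477) = -194/477 ≈ -0.40671)
F(Z) = -194*Z/477
b(S) = S²
N(U) = -224 (N(U) = -2*(-4)²*7 = -2*16*7 = -32*7 = -224)
F(467) + N(E) = -194/477*467 - 224 = -90598/477 - 224 = -197446/477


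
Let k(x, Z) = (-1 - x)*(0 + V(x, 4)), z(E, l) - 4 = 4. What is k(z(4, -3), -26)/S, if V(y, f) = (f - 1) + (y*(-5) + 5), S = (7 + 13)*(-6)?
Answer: -12/5 ≈ -2.4000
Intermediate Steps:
S = -120 (S = 20*(-6) = -120)
z(E, l) = 8 (z(E, l) = 4 + 4 = 8)
V(y, f) = 4 + f - 5*y (V(y, f) = (-1 + f) + (-5*y + 5) = (-1 + f) + (5 - 5*y) = 4 + f - 5*y)
k(x, Z) = (-1 - x)*(8 - 5*x) (k(x, Z) = (-1 - x)*(0 + (4 + 4 - 5*x)) = (-1 - x)*(0 + (8 - 5*x)) = (-1 - x)*(8 - 5*x))
k(z(4, -3), -26)/S = ((1 + 8)*(-8 + 5*8))/(-120) = (9*(-8 + 40))*(-1/120) = (9*32)*(-1/120) = 288*(-1/120) = -12/5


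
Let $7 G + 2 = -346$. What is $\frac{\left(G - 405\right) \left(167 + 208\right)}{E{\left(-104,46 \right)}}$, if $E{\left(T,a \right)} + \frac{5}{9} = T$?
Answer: $\frac{10742625}{6587} \approx 1630.9$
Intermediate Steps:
$G = - \frac{348}{7}$ ($G = - \frac{2}{7} + \frac{1}{7} \left(-346\right) = - \frac{2}{7} - \frac{346}{7} = - \frac{348}{7} \approx -49.714$)
$E{\left(T,a \right)} = - \frac{5}{9} + T$
$\frac{\left(G - 405\right) \left(167 + 208\right)}{E{\left(-104,46 \right)}} = \frac{\left(- \frac{348}{7} - 405\right) \left(167 + 208\right)}{- \frac{5}{9} - 104} = \frac{\left(- \frac{3183}{7}\right) 375}{- \frac{941}{9}} = \left(- \frac{1193625}{7}\right) \left(- \frac{9}{941}\right) = \frac{10742625}{6587}$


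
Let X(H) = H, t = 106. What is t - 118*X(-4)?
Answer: 578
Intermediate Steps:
t - 118*X(-4) = 106 - 118*(-4) = 106 + 472 = 578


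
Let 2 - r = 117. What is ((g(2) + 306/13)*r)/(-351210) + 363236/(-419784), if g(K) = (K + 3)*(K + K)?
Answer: -590983247/694427682 ≈ -0.85104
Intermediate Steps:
r = -115 (r = 2 - 1*117 = 2 - 117 = -115)
g(K) = 2*K*(3 + K) (g(K) = (3 + K)*(2*K) = 2*K*(3 + K))
((g(2) + 306/13)*r)/(-351210) + 363236/(-419784) = ((2*2*(3 + 2) + 306/13)*(-115))/(-351210) + 363236/(-419784) = ((2*2*5 + 306*(1/13))*(-115))*(-1/351210) + 363236*(-1/419784) = ((20 + 306/13)*(-115))*(-1/351210) - 90809/104946 = ((566/13)*(-115))*(-1/351210) - 90809/104946 = -65090/13*(-1/351210) - 90809/104946 = 283/19851 - 90809/104946 = -590983247/694427682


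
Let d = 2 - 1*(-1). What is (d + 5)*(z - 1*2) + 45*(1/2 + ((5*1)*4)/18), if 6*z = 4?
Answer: 371/6 ≈ 61.833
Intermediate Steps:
z = 2/3 (z = (1/6)*4 = 2/3 ≈ 0.66667)
d = 3 (d = 2 + 1 = 3)
(d + 5)*(z - 1*2) + 45*(1/2 + ((5*1)*4)/18) = (3 + 5)*(2/3 - 1*2) + 45*(1/2 + ((5*1)*4)/18) = 8*(2/3 - 2) + 45*(1*(1/2) + (5*4)*(1/18)) = 8*(-4/3) + 45*(1/2 + 20*(1/18)) = -32/3 + 45*(1/2 + 10/9) = -32/3 + 45*(29/18) = -32/3 + 145/2 = 371/6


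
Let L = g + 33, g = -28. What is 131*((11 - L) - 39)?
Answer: -4323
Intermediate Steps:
L = 5 (L = -28 + 33 = 5)
131*((11 - L) - 39) = 131*((11 - 1*5) - 39) = 131*((11 - 5) - 39) = 131*(6 - 39) = 131*(-33) = -4323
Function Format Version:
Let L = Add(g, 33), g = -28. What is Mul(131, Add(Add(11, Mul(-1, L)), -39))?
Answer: -4323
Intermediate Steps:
L = 5 (L = Add(-28, 33) = 5)
Mul(131, Add(Add(11, Mul(-1, L)), -39)) = Mul(131, Add(Add(11, Mul(-1, 5)), -39)) = Mul(131, Add(Add(11, -5), -39)) = Mul(131, Add(6, -39)) = Mul(131, -33) = -4323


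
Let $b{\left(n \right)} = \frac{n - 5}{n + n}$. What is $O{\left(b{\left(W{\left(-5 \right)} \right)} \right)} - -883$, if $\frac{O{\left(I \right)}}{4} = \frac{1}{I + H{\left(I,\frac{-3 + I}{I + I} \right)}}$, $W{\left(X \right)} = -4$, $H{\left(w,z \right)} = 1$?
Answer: $\frac{15043}{17} \approx 884.88$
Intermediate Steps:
$b{\left(n \right)} = \frac{-5 + n}{2 n}$
$O{\left(I \right)} = \frac{4}{1 + I}$ ($O{\left(I \right)} = \frac{4}{I + 1} = \frac{4}{1 + I}$)
$O{\left(b{\left(W{\left(-5 \right)} \right)} \right)} - -883 = \frac{4}{1 + \frac{-5 - 4}{2 \left(-4\right)}} - -883 = \frac{4}{1 + \frac{1}{2} \left(- \frac{1}{4}\right) \left(-9\right)} + 883 = \frac{4}{1 + \frac{9}{8}} + 883 = \frac{4}{\frac{17}{8}} + 883 = 4 \cdot \frac{8}{17} + 883 = \frac{32}{17} + 883 = \frac{15043}{17}$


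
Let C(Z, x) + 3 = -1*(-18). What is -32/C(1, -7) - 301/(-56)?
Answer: 389/120 ≈ 3.2417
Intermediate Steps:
C(Z, x) = 15 (C(Z, x) = -3 - 1*(-18) = -3 + 18 = 15)
-32/C(1, -7) - 301/(-56) = -32/15 - 301/(-56) = -32*1/15 - 301*(-1/56) = -32/15 + 43/8 = 389/120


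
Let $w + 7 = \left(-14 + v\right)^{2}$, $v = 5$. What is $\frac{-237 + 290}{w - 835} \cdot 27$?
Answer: $- \frac{1431}{761} \approx -1.8804$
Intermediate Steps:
$w = 74$ ($w = -7 + \left(-14 + 5\right)^{2} = -7 + \left(-9\right)^{2} = -7 + 81 = 74$)
$\frac{-237 + 290}{w - 835} \cdot 27 = \frac{-237 + 290}{74 - 835} \cdot 27 = \frac{53}{-761} \cdot 27 = 53 \left(- \frac{1}{761}\right) 27 = \left(- \frac{53}{761}\right) 27 = - \frac{1431}{761}$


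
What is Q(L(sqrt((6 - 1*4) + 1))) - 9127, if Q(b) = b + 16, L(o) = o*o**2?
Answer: -9111 + 3*sqrt(3) ≈ -9105.8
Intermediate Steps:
L(o) = o**3
Q(b) = 16 + b
Q(L(sqrt((6 - 1*4) + 1))) - 9127 = (16 + (sqrt((6 - 1*4) + 1))**3) - 9127 = (16 + (sqrt((6 - 4) + 1))**3) - 9127 = (16 + (sqrt(2 + 1))**3) - 9127 = (16 + (sqrt(3))**3) - 9127 = (16 + 3*sqrt(3)) - 9127 = -9111 + 3*sqrt(3)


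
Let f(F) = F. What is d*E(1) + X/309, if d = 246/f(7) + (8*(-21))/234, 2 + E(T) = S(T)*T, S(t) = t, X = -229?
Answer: -329611/9373 ≈ -35.166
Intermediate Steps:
E(T) = -2 + T² (E(T) = -2 + T*T = -2 + T²)
d = 9398/273 (d = 246/7 + (8*(-21))/234 = 246*(⅐) - 168*1/234 = 246/7 - 28/39 = 9398/273 ≈ 34.425)
d*E(1) + X/309 = 9398*(-2 + 1²)/273 - 229/309 = 9398*(-2 + 1)/273 - 229*1/309 = (9398/273)*(-1) - 229/309 = -9398/273 - 229/309 = -329611/9373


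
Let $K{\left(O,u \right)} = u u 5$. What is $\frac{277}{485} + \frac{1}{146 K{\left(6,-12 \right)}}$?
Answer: $\frac{1164749}{2039328} \approx 0.57114$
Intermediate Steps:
$K{\left(O,u \right)} = 5 u^{2}$ ($K{\left(O,u \right)} = u^{2} \cdot 5 = 5 u^{2}$)
$\frac{277}{485} + \frac{1}{146 K{\left(6,-12 \right)}} = \frac{277}{485} + \frac{1}{146 \cdot 5 \left(-12\right)^{2}} = 277 \cdot \frac{1}{485} + \frac{1}{146 \cdot 5 \cdot 144} = \frac{277}{485} + \frac{1}{146 \cdot 720} = \frac{277}{485} + \frac{1}{146} \cdot \frac{1}{720} = \frac{277}{485} + \frac{1}{105120} = \frac{1164749}{2039328}$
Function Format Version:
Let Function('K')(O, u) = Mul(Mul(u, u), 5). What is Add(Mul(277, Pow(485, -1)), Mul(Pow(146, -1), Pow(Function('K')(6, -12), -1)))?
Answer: Rational(1164749, 2039328) ≈ 0.57114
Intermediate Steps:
Function('K')(O, u) = Mul(5, Pow(u, 2)) (Function('K')(O, u) = Mul(Pow(u, 2), 5) = Mul(5, Pow(u, 2)))
Add(Mul(277, Pow(485, -1)), Mul(Pow(146, -1), Pow(Function('K')(6, -12), -1))) = Add(Mul(277, Pow(485, -1)), Mul(Pow(146, -1), Pow(Mul(5, Pow(-12, 2)), -1))) = Add(Mul(277, Rational(1, 485)), Mul(Rational(1, 146), Pow(Mul(5, 144), -1))) = Add(Rational(277, 485), Mul(Rational(1, 146), Pow(720, -1))) = Add(Rational(277, 485), Mul(Rational(1, 146), Rational(1, 720))) = Add(Rational(277, 485), Rational(1, 105120)) = Rational(1164749, 2039328)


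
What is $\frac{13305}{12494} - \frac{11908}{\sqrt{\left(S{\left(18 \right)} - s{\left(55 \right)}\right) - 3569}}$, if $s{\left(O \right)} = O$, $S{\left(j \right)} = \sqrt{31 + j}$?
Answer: $\frac{13305}{12494} + \frac{11908 i \sqrt{3617}}{3617} \approx 1.0649 + 198.0 i$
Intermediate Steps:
$\frac{13305}{12494} - \frac{11908}{\sqrt{\left(S{\left(18 \right)} - s{\left(55 \right)}\right) - 3569}} = \frac{13305}{12494} - \frac{11908}{\sqrt{\left(\sqrt{31 + 18} - 55\right) - 3569}} = 13305 \cdot \frac{1}{12494} - \frac{11908}{\sqrt{\left(\sqrt{49} - 55\right) - 3569}} = \frac{13305}{12494} - \frac{11908}{\sqrt{\left(7 - 55\right) - 3569}} = \frac{13305}{12494} - \frac{11908}{\sqrt{-48 - 3569}} = \frac{13305}{12494} - \frac{11908}{\sqrt{-3617}} = \frac{13305}{12494} - \frac{11908}{i \sqrt{3617}} = \frac{13305}{12494} - 11908 \left(- \frac{i \sqrt{3617}}{3617}\right) = \frac{13305}{12494} + \frac{11908 i \sqrt{3617}}{3617}$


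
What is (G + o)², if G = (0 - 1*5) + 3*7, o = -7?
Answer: 81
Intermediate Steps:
G = 16 (G = (0 - 5) + 21 = -5 + 21 = 16)
(G + o)² = (16 - 7)² = 9² = 81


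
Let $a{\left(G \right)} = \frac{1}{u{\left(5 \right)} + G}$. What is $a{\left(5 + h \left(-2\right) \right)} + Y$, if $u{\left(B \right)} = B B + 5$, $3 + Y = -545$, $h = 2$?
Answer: $- \frac{16987}{31} \approx -547.97$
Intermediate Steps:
$Y = -548$ ($Y = -3 - 545 = -548$)
$u{\left(B \right)} = 5 + B^{2}$ ($u{\left(B \right)} = B^{2} + 5 = 5 + B^{2}$)
$a{\left(G \right)} = \frac{1}{30 + G}$ ($a{\left(G \right)} = \frac{1}{\left(5 + 5^{2}\right) + G} = \frac{1}{\left(5 + 25\right) + G} = \frac{1}{30 + G}$)
$a{\left(5 + h \left(-2\right) \right)} + Y = \frac{1}{30 + \left(5 + 2 \left(-2\right)\right)} - 548 = \frac{1}{30 + \left(5 - 4\right)} - 548 = \frac{1}{30 + 1} - 548 = \frac{1}{31} - 548 = - \frac{16987}{31}$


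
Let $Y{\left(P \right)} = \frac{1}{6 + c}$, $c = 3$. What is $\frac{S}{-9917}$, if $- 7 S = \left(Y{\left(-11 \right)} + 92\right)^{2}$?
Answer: $\frac{687241}{5622939} \approx 0.12222$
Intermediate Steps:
$Y{\left(P \right)} = \frac{1}{9}$ ($Y{\left(P \right)} = \frac{1}{6 + 3} = \frac{1}{9}$)
$S = - \frac{687241}{567}$ ($S = - \frac{\left(\frac{1}{9} + 92\right)^{2}}{7} = - \frac{\left(\frac{829}{9}\right)^{2}}{7} = \left(- \frac{1}{7}\right) \frac{687241}{81} = - \frac{687241}{567} \approx -1212.1$)
$\frac{S}{-9917} = - \frac{687241}{567 \left(-9917\right)} = \left(- \frac{687241}{567}\right) \left(- \frac{1}{9917}\right) = \frac{687241}{5622939}$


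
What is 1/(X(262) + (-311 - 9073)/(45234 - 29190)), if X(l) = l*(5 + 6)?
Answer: 1337/3852452 ≈ 0.00034705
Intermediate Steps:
X(l) = 11*l (X(l) = l*11 = 11*l)
1/(X(262) + (-311 - 9073)/(45234 - 29190)) = 1/(11*262 + (-311 - 9073)/(45234 - 29190)) = 1/(2882 - 9384/16044) = 1/(2882 - 9384*1/16044) = 1/(2882 - 782/1337) = 1/(3852452/1337) = 1337/3852452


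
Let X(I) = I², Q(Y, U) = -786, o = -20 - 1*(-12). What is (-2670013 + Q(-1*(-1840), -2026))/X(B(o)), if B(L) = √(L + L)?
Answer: 2670799/16 ≈ 1.6693e+5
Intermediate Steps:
o = -8 (o = -20 + 12 = -8)
B(L) = √2*√L (B(L) = √(2*L) = √2*√L)
(-2670013 + Q(-1*(-1840), -2026))/X(B(o)) = (-2670013 - 786)/((√2*√(-8))²) = -2670799/((√2*(2*I*√2))²) = -2670799/((4*I)²) = -2670799/(-16) = -2670799*(-1/16) = 2670799/16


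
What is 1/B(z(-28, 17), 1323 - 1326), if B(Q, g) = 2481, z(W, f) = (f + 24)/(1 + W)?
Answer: 1/2481 ≈ 0.00040306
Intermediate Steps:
z(W, f) = (24 + f)/(1 + W)
1/B(z(-28, 17), 1323 - 1326) = 1/2481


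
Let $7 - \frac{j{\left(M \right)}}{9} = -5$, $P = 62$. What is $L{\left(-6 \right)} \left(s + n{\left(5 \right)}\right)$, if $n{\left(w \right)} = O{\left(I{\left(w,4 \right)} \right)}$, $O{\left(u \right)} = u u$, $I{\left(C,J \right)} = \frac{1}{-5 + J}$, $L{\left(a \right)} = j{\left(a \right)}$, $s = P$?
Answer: $6804$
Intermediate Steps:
$s = 62$
$j{\left(M \right)} = 108$ ($j{\left(M \right)} = 63 - -45 = 63 + 45 = 108$)
$L{\left(a \right)} = 108$
$O{\left(u \right)} = u^{2}$
$n{\left(w \right)} = 1$ ($n{\left(w \right)} = \left(\frac{1}{-5 + 4}\right)^{2} = \left(\frac{1}{-1}\right)^{2} = \left(-1\right)^{2} = 1$)
$L{\left(-6 \right)} \left(s + n{\left(5 \right)}\right) = 108 \left(62 + 1\right) = 108 \cdot 63 = 6804$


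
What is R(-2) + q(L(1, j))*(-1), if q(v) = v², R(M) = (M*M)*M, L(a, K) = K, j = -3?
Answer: -17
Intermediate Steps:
R(M) = M³ (R(M) = M²*M = M³)
R(-2) + q(L(1, j))*(-1) = (-2)³ + (-3)²*(-1) = -8 + 9*(-1) = -8 - 9 = -17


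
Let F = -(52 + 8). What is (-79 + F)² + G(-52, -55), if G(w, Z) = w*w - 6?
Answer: 22019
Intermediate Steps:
F = -60 (F = -1*60 = -60)
G(w, Z) = -6 + w² (G(w, Z) = w² - 6 = -6 + w²)
(-79 + F)² + G(-52, -55) = (-79 - 60)² + (-6 + (-52)²) = (-139)² + (-6 + 2704) = 19321 + 2698 = 22019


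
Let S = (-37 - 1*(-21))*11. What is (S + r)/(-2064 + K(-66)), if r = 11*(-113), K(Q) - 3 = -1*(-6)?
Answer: 473/685 ≈ 0.69051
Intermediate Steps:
K(Q) = 9 (K(Q) = 3 - 1*(-6) = 3 + 6 = 9)
r = -1243
S = -176 (S = (-37 + 21)*11 = -16*11 = -176)
(S + r)/(-2064 + K(-66)) = (-176 - 1243)/(-2064 + 9) = -1419/(-2055) = -1419*(-1/2055) = 473/685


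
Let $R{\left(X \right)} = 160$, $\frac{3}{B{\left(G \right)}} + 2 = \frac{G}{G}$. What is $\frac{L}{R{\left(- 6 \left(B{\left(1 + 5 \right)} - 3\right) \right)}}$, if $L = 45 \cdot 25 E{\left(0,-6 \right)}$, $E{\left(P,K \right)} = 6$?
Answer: $\frac{675}{16} \approx 42.188$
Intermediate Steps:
$B{\left(G \right)} = -3$ ($B{\left(G \right)} = \frac{3}{-2 + \frac{G}{G}} = \frac{3}{-2 + 1} = \frac{3}{-1} = 3 \left(-1\right) = -3$)
$L = 6750$ ($L = 45 \cdot 25 \cdot 6 = 1125 \cdot 6 = 6750$)
$\frac{L}{R{\left(- 6 \left(B{\left(1 + 5 \right)} - 3\right) \right)}} = \frac{6750}{160} = 6750 \cdot \frac{1}{160} = \frac{675}{16}$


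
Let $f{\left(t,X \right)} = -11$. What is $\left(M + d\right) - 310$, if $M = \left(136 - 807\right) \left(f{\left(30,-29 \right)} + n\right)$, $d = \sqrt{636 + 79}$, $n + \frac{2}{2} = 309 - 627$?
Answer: $221120 + \sqrt{715} \approx 2.2115 \cdot 10^{5}$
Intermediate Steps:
$n = -319$ ($n = -1 + \left(309 - 627\right) = -1 - 318 = -319$)
$d = \sqrt{715} \approx 26.739$
$M = 221430$ ($M = \left(136 - 807\right) \left(-11 - 319\right) = \left(-671\right) \left(-330\right) = 221430$)
$\left(M + d\right) - 310 = \left(221430 + \sqrt{715}\right) - 310 = 221120 + \sqrt{715}$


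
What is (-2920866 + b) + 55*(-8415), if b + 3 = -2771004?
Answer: -6154698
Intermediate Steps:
b = -2771007 (b = -3 - 2771004 = -2771007)
(-2920866 + b) + 55*(-8415) = (-2920866 - 2771007) + 55*(-8415) = -5691873 - 462825 = -6154698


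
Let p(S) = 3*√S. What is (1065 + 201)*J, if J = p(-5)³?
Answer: -170910*I*√5 ≈ -3.8217e+5*I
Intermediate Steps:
J = -135*I*√5 (J = (3*√(-5))³ = (3*(I*√5))³ = (3*I*√5)³ = -135*I*√5 ≈ -301.87*I)
(1065 + 201)*J = (1065 + 201)*(-135*I*√5) = 1266*(-135*I*√5) = -170910*I*√5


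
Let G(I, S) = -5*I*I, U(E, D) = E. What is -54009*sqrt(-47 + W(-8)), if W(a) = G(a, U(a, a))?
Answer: -54009*I*sqrt(367) ≈ -1.0347e+6*I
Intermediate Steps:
G(I, S) = -5*I**2
W(a) = -5*a**2
-54009*sqrt(-47 + W(-8)) = -54009*sqrt(-47 - 5*(-8)**2) = -54009*sqrt(-47 - 5*64) = -54009*sqrt(-47 - 320) = -54009*I*sqrt(367)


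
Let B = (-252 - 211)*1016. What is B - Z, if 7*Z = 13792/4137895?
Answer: -13625492391912/28965265 ≈ -4.7041e+5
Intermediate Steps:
Z = 13792/28965265 (Z = (13792/4137895)/7 = (13792*(1/4137895))/7 = (⅐)*(13792/4137895) = 13792/28965265 ≈ 0.00047616)
B = -470408 (B = -463*1016 = -470408)
B - Z = -470408 - 1*13792/28965265 = -470408 - 13792/28965265 = -13625492391912/28965265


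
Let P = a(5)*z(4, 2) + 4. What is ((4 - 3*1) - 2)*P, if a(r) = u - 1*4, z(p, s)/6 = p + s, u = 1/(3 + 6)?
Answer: 136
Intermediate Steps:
u = ⅑ (u = 1/9 = ⅑ ≈ 0.11111)
z(p, s) = 6*p + 6*s (z(p, s) = 6*(p + s) = 6*p + 6*s)
a(r) = -35/9 (a(r) = ⅑ - 1*4 = ⅑ - 4 = -35/9)
P = -136 (P = -35*(6*4 + 6*2)/9 + 4 = -35*(24 + 12)/9 + 4 = -35/9*36 + 4 = -140 + 4 = -136)
((4 - 3*1) - 2)*P = ((4 - 3*1) - 2)*(-136) = ((4 - 3) - 2)*(-136) = (1 - 2)*(-136) = -1*(-136) = 136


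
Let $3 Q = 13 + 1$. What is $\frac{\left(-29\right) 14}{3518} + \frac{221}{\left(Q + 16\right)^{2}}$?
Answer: $\frac{2718319}{6761596} \approx 0.40202$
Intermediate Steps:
$Q = \frac{14}{3}$ ($Q = \frac{13 + 1}{3} = \frac{1}{3} \cdot 14 = \frac{14}{3} \approx 4.6667$)
$\frac{\left(-29\right) 14}{3518} + \frac{221}{\left(Q + 16\right)^{2}} = \frac{\left(-29\right) 14}{3518} + \frac{221}{\left(\frac{14}{3} + 16\right)^{2}} = \left(-406\right) \frac{1}{3518} + \frac{221}{\left(\frac{62}{3}\right)^{2}} = - \frac{203}{1759} + \frac{221}{\frac{3844}{9}} = - \frac{203}{1759} + 221 \cdot \frac{9}{3844} = - \frac{203}{1759} + \frac{1989}{3844} = \frac{2718319}{6761596}$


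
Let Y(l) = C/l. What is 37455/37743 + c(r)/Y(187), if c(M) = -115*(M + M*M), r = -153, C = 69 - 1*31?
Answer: -165579283375/12581 ≈ -1.3161e+7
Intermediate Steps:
C = 38 (C = 69 - 31 = 38)
Y(l) = 38/l
c(M) = -115*M - 115*M**2 (c(M) = -115*(M + M**2) = -115*M - 115*M**2)
37455/37743 + c(r)/Y(187) = 37455/37743 + (-115*(-153)*(1 - 153))/((38/187)) = 37455*(1/37743) + (-115*(-153)*(-152))/((38*(1/187))) = 12485/12581 - 2674440/38/187 = 12485/12581 - 2674440*187/38 = 12485/12581 - 13161060 = -165579283375/12581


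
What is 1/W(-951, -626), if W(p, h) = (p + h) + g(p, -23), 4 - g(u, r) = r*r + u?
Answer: -1/1151 ≈ -0.00086881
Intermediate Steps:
g(u, r) = 4 - u - r² (g(u, r) = 4 - (r*r + u) = 4 - (r² + u) = 4 - (u + r²) = 4 + (-u - r²) = 4 - u - r²)
W(p, h) = -525 + h (W(p, h) = (p + h) + (4 - p - 1*(-23)²) = (h + p) + (4 - p - 1*529) = (h + p) + (4 - p - 529) = (h + p) + (-525 - p) = -525 + h)
1/W(-951, -626) = 1/(-525 - 626) = 1/(-1151) = -1/1151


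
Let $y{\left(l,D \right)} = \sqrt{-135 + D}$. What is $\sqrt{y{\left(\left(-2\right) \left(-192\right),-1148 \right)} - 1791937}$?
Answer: $\sqrt{-1791937 + i \sqrt{1283}} \approx 0.01 + 1338.6 i$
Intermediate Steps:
$\sqrt{y{\left(\left(-2\right) \left(-192\right),-1148 \right)} - 1791937} = \sqrt{\sqrt{-135 - 1148} - 1791937} = \sqrt{\sqrt{-1283} - 1791937} = \sqrt{i \sqrt{1283} - 1791937} = \sqrt{-1791937 + i \sqrt{1283}}$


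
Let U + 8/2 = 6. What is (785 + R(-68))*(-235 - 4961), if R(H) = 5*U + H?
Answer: -3777492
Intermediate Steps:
U = 2 (U = -4 + 6 = 2)
R(H) = 10 + H (R(H) = 5*2 + H = 10 + H)
(785 + R(-68))*(-235 - 4961) = (785 + (10 - 68))*(-235 - 4961) = (785 - 58)*(-5196) = 727*(-5196) = -3777492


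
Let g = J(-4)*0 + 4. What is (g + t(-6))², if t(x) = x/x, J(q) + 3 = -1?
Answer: 25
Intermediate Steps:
J(q) = -4 (J(q) = -3 - 1 = -4)
t(x) = 1
g = 4 (g = -4*0 + 4 = 0 + 4 = 4)
(g + t(-6))² = (4 + 1)² = 5² = 25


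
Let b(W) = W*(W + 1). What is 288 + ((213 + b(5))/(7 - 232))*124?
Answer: 3852/25 ≈ 154.08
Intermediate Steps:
b(W) = W*(1 + W)
288 + ((213 + b(5))/(7 - 232))*124 = 288 + ((213 + 5*(1 + 5))/(7 - 232))*124 = 288 + ((213 + 5*6)/(-225))*124 = 288 + ((213 + 30)*(-1/225))*124 = 288 + (243*(-1/225))*124 = 288 - 27/25*124 = 288 - 3348/25 = 3852/25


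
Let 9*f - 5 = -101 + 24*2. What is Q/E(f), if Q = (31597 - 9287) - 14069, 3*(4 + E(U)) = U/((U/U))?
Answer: -74169/52 ≈ -1426.3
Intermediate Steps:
f = -16/3 (f = 5/9 + (-101 + 24*2)/9 = 5/9 + (-101 + 48)/9 = 5/9 + (⅑)*(-53) = 5/9 - 53/9 = -16/3 ≈ -5.3333)
E(U) = -4 + U/3 (E(U) = -4 + (U/((U/U)))/3 = -4 + (U/1)/3 = -4 + (U*1)/3 = -4 + U/3)
Q = 8241 (Q = 22310 - 14069 = 8241)
Q/E(f) = 8241/(-4 + (⅓)*(-16/3)) = 8241/(-4 - 16/9) = 8241/(-52/9) = 8241*(-9/52) = -74169/52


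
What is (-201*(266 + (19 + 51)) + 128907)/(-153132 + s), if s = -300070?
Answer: -61371/453202 ≈ -0.13542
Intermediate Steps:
(-201*(266 + (19 + 51)) + 128907)/(-153132 + s) = (-201*(266 + (19 + 51)) + 128907)/(-153132 - 300070) = (-201*(266 + 70) + 128907)/(-453202) = (-201*336 + 128907)*(-1/453202) = (-67536 + 128907)*(-1/453202) = 61371*(-1/453202) = -61371/453202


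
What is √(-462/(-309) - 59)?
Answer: I*√610069/103 ≈ 7.5832*I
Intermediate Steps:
√(-462/(-309) - 59) = √(-462*(-1)/309 - 59) = √(-1*(-154/103) - 59) = √(154/103 - 59) = √(-5923/103) = I*√610069/103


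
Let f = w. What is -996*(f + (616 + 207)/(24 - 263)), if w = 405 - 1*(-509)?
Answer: -216752508/239 ≈ -9.0691e+5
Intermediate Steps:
w = 914 (w = 405 + 509 = 914)
f = 914
-996*(f + (616 + 207)/(24 - 263)) = -996*(914 + (616 + 207)/(24 - 263)) = -996*(914 + 823/(-239)) = -996*(914 + 823*(-1/239)) = -996*(914 - 823/239) = -996*217623/239 = -216752508/239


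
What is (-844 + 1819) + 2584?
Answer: 3559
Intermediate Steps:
(-844 + 1819) + 2584 = 975 + 2584 = 3559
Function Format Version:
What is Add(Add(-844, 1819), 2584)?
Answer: 3559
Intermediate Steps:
Add(Add(-844, 1819), 2584) = Add(975, 2584) = 3559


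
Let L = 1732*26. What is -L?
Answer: -45032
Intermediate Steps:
L = 45032
-L = -1*45032 = -45032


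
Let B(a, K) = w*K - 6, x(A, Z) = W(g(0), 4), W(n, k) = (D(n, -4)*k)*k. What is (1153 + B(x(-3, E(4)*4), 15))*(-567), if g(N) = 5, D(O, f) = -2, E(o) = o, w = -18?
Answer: -497259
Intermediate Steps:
W(n, k) = -2*k**2 (W(n, k) = (-2*k)*k = -2*k**2)
x(A, Z) = -32 (x(A, Z) = -2*4**2 = -2*16 = -32)
B(a, K) = -6 - 18*K (B(a, K) = -18*K - 6 = -6 - 18*K)
(1153 + B(x(-3, E(4)*4), 15))*(-567) = (1153 + (-6 - 18*15))*(-567) = (1153 + (-6 - 270))*(-567) = (1153 - 276)*(-567) = 877*(-567) = -497259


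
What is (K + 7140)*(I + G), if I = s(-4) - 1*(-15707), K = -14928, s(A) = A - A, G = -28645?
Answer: 100761144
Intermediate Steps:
s(A) = 0
I = 15707 (I = 0 - 1*(-15707) = 0 + 15707 = 15707)
(K + 7140)*(I + G) = (-14928 + 7140)*(15707 - 28645) = -7788*(-12938) = 100761144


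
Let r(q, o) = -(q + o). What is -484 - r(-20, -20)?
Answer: -524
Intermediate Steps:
r(q, o) = -o - q (r(q, o) = -(o + q) = -o - q)
-484 - r(-20, -20) = -484 - (-1*(-20) - 1*(-20)) = -484 - (20 + 20) = -484 - 1*40 = -484 - 40 = -524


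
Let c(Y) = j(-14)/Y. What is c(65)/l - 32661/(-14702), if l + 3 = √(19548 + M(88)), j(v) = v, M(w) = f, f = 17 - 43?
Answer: 41424798561/18647208190 - 14*√19522/1268345 ≈ 2.2200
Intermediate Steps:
f = -26
M(w) = -26
l = -3 + √19522 (l = -3 + √(19548 - 26) = -3 + √19522 ≈ 136.72)
c(Y) = -14/Y
c(65)/l - 32661/(-14702) = (-14/65)/(-3 + √19522) - 32661/(-14702) = (-14*1/65)/(-3 + √19522) - 32661*(-1/14702) = -14/(65*(-3 + √19522)) + 32661/14702 = 32661/14702 - 14/(65*(-3 + √19522))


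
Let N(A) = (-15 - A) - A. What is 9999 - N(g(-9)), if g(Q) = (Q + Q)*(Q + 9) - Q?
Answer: 10032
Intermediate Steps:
g(Q) = -Q + 2*Q*(9 + Q) (g(Q) = (2*Q)*(9 + Q) - Q = 2*Q*(9 + Q) - Q = -Q + 2*Q*(9 + Q))
N(A) = -15 - 2*A
9999 - N(g(-9)) = 9999 - (-15 - (-18)*(17 + 2*(-9))) = 9999 - (-15 - (-18)*(17 - 18)) = 9999 - (-15 - (-18)*(-1)) = 9999 - (-15 - 2*9) = 9999 - (-15 - 18) = 9999 - 1*(-33) = 9999 + 33 = 10032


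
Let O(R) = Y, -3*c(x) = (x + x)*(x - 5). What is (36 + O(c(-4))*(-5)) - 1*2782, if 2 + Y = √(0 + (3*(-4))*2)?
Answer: -2736 - 10*I*√6 ≈ -2736.0 - 24.495*I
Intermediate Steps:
c(x) = -2*x*(-5 + x)/3 (c(x) = -(x + x)*(x - 5)/3 = -2*x*(-5 + x)/3)
Y = -2 + 2*I*√6 (Y = -2 + √(0 + (3*(-4))*2) = -2 + √(0 - 12*2) = -2 + √(0 - 24) = -2 + √(-24) = -2 + 2*I*√6 ≈ -2.0 + 4.899*I)
O(R) = -2 + 2*I*√6
(36 + O(c(-4))*(-5)) - 1*2782 = (36 + (-2 + 2*I*√6)*(-5)) - 1*2782 = (36 + (10 - 10*I*√6)) - 2782 = (46 - 10*I*√6) - 2782 = -2736 - 10*I*√6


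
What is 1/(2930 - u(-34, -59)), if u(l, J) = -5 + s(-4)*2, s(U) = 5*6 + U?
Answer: 1/2883 ≈ 0.00034686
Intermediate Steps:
s(U) = 30 + U
u(l, J) = 47 (u(l, J) = -5 + (30 - 4)*2 = -5 + 26*2 = -5 + 52 = 47)
1/(2930 - u(-34, -59)) = 1/(2930 - 1*47) = 1/(2930 - 47) = 1/2883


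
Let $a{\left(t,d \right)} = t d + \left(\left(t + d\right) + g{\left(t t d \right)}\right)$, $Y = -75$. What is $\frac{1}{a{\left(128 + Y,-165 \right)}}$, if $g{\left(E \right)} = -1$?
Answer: $- \frac{1}{8858} \approx -0.00011289$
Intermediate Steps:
$a{\left(t,d \right)} = -1 + d + t + d t$ ($a{\left(t,d \right)} = t d - \left(1 - d - t\right) = d t - \left(1 - d - t\right) = d t + \left(-1 + d + t\right) = -1 + d + t + d t$)
$\frac{1}{a{\left(128 + Y,-165 \right)}} = \frac{1}{-1 - 165 + \left(128 - 75\right) - 165 \left(128 - 75\right)} = \frac{1}{-1 - 165 + 53 - 8745} = \frac{1}{-8858} = - \frac{1}{8858}$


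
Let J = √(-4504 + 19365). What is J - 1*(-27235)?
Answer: 27235 + √14861 ≈ 27357.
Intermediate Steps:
J = √14861 ≈ 121.91
J - 1*(-27235) = √14861 - 1*(-27235) = √14861 + 27235 = 27235 + √14861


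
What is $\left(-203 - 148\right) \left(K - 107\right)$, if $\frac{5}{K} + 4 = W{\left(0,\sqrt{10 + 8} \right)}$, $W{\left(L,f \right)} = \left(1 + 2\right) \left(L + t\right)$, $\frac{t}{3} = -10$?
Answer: $\frac{3532113}{94} \approx 37576.0$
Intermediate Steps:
$t = -30$ ($t = 3 \left(-10\right) = -30$)
$W{\left(L,f \right)} = -90 + 3 L$ ($W{\left(L,f \right)} = \left(1 + 2\right) \left(L - 30\right) = 3 \left(-30 + L\right) = -90 + 3 L$)
$K = - \frac{5}{94}$ ($K = \frac{5}{-4 + \left(-90 + 3 \cdot 0\right)} = \frac{5}{-4 + \left(-90 + 0\right)} = \frac{5}{-4 - 90} = \frac{5}{-94} = 5 \left(- \frac{1}{94}\right) = - \frac{5}{94} \approx -0.053191$)
$\left(-203 - 148\right) \left(K - 107\right) = \left(-203 - 148\right) \left(- \frac{5}{94} - 107\right) = \left(-351\right) \left(- \frac{10063}{94}\right) = \frac{3532113}{94}$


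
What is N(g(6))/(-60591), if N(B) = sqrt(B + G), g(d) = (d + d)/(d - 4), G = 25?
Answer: -sqrt(31)/60591 ≈ -9.1891e-5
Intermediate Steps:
g(d) = 2*d/(-4 + d) (g(d) = (2*d)/(-4 + d) = 2*d/(-4 + d))
N(B) = sqrt(25 + B) (N(B) = sqrt(B + 25) = sqrt(25 + B))
N(g(6))/(-60591) = sqrt(25 + 2*6/(-4 + 6))/(-60591) = sqrt(25 + 2*6/2)*(-1/60591) = sqrt(25 + 2*6*(1/2))*(-1/60591) = sqrt(25 + 6)*(-1/60591) = sqrt(31)*(-1/60591) = -sqrt(31)/60591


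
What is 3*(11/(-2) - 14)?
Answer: -117/2 ≈ -58.500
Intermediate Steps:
3*(11/(-2) - 14) = 3*(11*(-½) - 14) = 3*(-11/2 - 14) = 3*(-39/2) = -117/2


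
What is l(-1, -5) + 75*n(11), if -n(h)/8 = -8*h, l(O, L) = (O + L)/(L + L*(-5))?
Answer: 527997/10 ≈ 52800.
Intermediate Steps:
l(O, L) = -(L + O)/(4*L) (l(O, L) = (L + O)/(L - 5*L) = (L + O)/((-4*L)) = (L + O)*(-1/(4*L)) = -(L + O)/(4*L))
n(h) = 64*h (n(h) = -(-64)*h = 64*h)
l(-1, -5) + 75*n(11) = (¼)*(-1*(-5) - 1*(-1))/(-5) + 75*(64*11) = (¼)*(-⅕)*(5 + 1) + 75*704 = (¼)*(-⅕)*6 + 52800 = -3/10 + 52800 = 527997/10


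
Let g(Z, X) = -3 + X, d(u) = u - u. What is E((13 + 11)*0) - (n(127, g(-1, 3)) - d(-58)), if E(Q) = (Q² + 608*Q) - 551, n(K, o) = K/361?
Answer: -199038/361 ≈ -551.35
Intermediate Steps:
d(u) = 0
n(K, o) = K/361 (n(K, o) = K*(1/361) = K/361)
E(Q) = -551 + Q² + 608*Q
E((13 + 11)*0) - (n(127, g(-1, 3)) - d(-58)) = (-551 + ((13 + 11)*0)² + 608*((13 + 11)*0)) - ((1/361)*127 - 1*0) = (-551 + (24*0)² + 608*(24*0)) - (127/361 + 0) = (-551 + 0² + 608*0) - 1*127/361 = (-551 + 0 + 0) - 127/361 = -551 - 127/361 = -199038/361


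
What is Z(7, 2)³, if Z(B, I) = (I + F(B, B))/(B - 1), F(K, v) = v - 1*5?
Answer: 8/27 ≈ 0.29630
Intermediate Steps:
F(K, v) = -5 + v (F(K, v) = v - 5 = -5 + v)
Z(B, I) = (-5 + B + I)/(-1 + B) (Z(B, I) = (I + (-5 + B))/(B - 1) = (-5 + B + I)/(-1 + B))
Z(7, 2)³ = ((-5 + 7 + 2)/(-1 + 7))³ = (4/6)³ = ((⅙)*4)³ = (⅔)³ = 8/27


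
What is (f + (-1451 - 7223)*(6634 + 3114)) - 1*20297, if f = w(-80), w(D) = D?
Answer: -84574529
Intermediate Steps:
f = -80
(f + (-1451 - 7223)*(6634 + 3114)) - 1*20297 = (-80 + (-1451 - 7223)*(6634 + 3114)) - 1*20297 = (-80 - 8674*9748) - 20297 = (-80 - 84554152) - 20297 = -84554232 - 20297 = -84574529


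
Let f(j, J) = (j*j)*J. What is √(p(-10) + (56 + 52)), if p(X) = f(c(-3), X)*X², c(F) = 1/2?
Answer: I*√142 ≈ 11.916*I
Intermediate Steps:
c(F) = ½
f(j, J) = J*j² (f(j, J) = j²*J = J*j²)
p(X) = X³/4 (p(X) = (X*(½)²)*X² = (X*(¼))*X² = (X/4)*X² = X³/4)
√(p(-10) + (56 + 52)) = √((¼)*(-10)³ + (56 + 52)) = √((¼)*(-1000) + 108) = √(-250 + 108) = √(-142) = I*√142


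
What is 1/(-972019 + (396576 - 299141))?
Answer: -1/874584 ≈ -1.1434e-6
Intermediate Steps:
1/(-972019 + (396576 - 299141)) = 1/(-972019 + 97435) = 1/(-874584) = -1/874584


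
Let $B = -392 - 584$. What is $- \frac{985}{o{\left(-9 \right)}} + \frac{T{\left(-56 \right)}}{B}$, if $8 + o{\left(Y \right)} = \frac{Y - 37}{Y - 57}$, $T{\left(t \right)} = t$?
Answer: $\frac{3967297}{29402} \approx 134.93$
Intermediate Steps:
$B = -976$
$o{\left(Y \right)} = -8 + \frac{-37 + Y}{-57 + Y}$ ($o{\left(Y \right)} = -8 + \frac{Y - 37}{Y - 57} = -8 + \frac{-37 + Y}{-57 + Y}$)
$- \frac{985}{o{\left(-9 \right)}} + \frac{T{\left(-56 \right)}}{B} = - \frac{985}{\frac{1}{-57 - 9} \left(419 - -63\right)} - \frac{56}{-976} = - \frac{985}{\frac{1}{-66} \left(419 + 63\right)} - - \frac{7}{122} = - \frac{985}{\left(- \frac{1}{66}\right) 482} + \frac{7}{122} = - \frac{985}{- \frac{241}{33}} + \frac{7}{122} = \left(-985\right) \left(- \frac{33}{241}\right) + \frac{7}{122} = \frac{32505}{241} + \frac{7}{122} = \frac{3967297}{29402}$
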